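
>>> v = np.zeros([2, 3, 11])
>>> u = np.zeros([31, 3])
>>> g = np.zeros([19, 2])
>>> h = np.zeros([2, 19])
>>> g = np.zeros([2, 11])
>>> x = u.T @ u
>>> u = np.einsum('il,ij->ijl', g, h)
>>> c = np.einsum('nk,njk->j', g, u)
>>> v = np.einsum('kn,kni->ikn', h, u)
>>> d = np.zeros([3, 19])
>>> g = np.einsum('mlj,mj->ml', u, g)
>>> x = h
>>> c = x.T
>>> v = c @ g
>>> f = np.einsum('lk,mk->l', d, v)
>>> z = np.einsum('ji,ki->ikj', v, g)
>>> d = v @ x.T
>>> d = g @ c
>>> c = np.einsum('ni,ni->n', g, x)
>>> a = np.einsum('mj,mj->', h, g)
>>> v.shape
(19, 19)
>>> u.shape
(2, 19, 11)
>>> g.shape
(2, 19)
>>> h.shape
(2, 19)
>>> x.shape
(2, 19)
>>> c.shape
(2,)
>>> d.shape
(2, 2)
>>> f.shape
(3,)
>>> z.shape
(19, 2, 19)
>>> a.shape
()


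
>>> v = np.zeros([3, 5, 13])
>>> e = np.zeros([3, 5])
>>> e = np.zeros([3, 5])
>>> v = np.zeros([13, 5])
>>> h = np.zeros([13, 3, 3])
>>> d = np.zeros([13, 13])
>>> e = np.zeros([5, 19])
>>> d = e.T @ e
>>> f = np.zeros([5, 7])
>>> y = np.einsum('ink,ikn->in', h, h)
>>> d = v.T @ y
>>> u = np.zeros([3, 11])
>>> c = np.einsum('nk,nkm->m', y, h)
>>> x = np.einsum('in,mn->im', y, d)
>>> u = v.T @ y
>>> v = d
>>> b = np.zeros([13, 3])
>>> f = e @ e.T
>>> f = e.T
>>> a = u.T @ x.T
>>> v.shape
(5, 3)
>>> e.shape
(5, 19)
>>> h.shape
(13, 3, 3)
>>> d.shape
(5, 3)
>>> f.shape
(19, 5)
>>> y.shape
(13, 3)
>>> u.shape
(5, 3)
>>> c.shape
(3,)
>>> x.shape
(13, 5)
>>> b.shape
(13, 3)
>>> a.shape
(3, 13)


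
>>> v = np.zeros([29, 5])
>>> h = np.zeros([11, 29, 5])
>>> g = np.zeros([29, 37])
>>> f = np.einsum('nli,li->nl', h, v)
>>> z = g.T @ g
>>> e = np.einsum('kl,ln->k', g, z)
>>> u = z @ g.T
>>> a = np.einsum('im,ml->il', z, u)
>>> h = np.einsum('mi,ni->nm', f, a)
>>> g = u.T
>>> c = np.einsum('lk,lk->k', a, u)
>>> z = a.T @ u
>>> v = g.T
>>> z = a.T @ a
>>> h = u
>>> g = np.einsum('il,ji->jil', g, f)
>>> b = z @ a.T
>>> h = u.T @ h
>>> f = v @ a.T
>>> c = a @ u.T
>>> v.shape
(37, 29)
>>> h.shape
(29, 29)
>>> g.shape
(11, 29, 37)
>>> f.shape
(37, 37)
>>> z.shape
(29, 29)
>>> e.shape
(29,)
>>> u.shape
(37, 29)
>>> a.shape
(37, 29)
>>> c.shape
(37, 37)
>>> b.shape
(29, 37)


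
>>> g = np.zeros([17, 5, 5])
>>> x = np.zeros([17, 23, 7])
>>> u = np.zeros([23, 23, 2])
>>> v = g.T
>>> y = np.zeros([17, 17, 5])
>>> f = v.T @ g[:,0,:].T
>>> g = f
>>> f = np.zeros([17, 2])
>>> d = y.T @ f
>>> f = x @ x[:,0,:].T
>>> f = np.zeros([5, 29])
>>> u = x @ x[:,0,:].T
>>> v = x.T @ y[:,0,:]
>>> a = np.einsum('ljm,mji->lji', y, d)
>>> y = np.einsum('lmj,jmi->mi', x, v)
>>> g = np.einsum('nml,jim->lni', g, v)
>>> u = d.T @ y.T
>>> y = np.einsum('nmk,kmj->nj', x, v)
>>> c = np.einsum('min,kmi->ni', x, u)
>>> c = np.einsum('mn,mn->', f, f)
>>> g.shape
(17, 17, 23)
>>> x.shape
(17, 23, 7)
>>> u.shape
(2, 17, 23)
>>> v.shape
(7, 23, 5)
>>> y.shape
(17, 5)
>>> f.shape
(5, 29)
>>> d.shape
(5, 17, 2)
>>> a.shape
(17, 17, 2)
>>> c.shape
()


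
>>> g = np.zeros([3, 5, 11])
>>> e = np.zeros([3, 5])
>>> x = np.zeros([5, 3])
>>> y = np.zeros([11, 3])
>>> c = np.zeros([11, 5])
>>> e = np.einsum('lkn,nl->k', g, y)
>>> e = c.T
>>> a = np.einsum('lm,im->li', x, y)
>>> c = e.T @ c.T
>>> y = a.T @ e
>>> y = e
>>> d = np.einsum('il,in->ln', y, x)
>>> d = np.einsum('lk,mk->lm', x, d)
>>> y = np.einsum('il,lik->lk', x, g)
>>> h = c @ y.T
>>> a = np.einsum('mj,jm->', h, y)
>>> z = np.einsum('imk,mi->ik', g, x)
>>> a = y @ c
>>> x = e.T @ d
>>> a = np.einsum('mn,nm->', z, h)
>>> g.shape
(3, 5, 11)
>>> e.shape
(5, 11)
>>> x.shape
(11, 11)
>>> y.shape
(3, 11)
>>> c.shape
(11, 11)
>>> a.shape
()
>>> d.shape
(5, 11)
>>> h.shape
(11, 3)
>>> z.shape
(3, 11)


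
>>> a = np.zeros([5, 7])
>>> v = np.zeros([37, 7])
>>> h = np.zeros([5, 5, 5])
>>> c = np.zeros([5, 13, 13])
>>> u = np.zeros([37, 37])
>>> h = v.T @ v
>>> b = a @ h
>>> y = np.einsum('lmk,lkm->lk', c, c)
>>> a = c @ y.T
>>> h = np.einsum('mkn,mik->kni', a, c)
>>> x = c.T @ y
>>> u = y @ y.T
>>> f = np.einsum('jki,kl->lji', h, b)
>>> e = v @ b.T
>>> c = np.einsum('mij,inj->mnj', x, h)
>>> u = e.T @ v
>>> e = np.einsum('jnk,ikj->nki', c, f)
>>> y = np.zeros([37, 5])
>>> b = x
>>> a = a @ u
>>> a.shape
(5, 13, 7)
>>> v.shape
(37, 7)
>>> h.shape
(13, 5, 13)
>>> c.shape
(13, 5, 13)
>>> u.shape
(5, 7)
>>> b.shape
(13, 13, 13)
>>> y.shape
(37, 5)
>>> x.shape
(13, 13, 13)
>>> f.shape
(7, 13, 13)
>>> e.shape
(5, 13, 7)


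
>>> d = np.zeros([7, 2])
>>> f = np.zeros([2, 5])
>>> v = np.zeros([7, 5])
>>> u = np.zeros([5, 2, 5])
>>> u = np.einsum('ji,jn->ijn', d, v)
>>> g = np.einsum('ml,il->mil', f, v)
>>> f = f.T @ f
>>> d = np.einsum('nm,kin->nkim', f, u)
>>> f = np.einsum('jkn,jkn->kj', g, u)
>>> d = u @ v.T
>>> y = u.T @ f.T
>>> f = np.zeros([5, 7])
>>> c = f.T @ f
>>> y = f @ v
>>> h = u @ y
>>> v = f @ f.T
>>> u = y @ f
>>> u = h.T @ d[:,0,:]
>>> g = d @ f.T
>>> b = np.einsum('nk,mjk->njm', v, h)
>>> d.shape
(2, 7, 7)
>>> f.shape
(5, 7)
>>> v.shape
(5, 5)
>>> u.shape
(5, 7, 7)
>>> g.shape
(2, 7, 5)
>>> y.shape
(5, 5)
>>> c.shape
(7, 7)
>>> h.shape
(2, 7, 5)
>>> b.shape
(5, 7, 2)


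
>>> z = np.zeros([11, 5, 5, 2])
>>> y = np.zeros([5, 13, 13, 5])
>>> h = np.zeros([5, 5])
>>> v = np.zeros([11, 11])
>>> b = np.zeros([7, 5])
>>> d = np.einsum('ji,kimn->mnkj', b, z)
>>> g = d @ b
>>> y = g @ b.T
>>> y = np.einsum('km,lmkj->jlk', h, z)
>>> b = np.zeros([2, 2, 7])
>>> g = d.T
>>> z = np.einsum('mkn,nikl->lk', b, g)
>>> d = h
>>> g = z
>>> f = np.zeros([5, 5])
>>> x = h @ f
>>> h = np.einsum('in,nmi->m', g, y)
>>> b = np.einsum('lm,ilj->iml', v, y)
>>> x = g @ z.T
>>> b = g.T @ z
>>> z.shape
(5, 2)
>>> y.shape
(2, 11, 5)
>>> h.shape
(11,)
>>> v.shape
(11, 11)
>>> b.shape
(2, 2)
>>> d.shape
(5, 5)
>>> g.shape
(5, 2)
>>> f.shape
(5, 5)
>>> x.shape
(5, 5)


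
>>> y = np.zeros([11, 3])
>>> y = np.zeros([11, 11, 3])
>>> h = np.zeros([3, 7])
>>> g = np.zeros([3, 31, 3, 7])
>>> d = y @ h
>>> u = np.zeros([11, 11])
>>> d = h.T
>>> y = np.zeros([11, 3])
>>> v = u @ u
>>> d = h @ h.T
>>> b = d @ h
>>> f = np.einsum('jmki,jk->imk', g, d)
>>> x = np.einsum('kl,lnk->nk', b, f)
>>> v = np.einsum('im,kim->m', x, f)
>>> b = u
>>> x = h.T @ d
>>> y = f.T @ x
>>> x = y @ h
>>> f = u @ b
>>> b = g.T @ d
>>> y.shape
(3, 31, 3)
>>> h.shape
(3, 7)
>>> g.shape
(3, 31, 3, 7)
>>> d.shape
(3, 3)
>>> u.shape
(11, 11)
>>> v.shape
(3,)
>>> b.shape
(7, 3, 31, 3)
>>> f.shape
(11, 11)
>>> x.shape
(3, 31, 7)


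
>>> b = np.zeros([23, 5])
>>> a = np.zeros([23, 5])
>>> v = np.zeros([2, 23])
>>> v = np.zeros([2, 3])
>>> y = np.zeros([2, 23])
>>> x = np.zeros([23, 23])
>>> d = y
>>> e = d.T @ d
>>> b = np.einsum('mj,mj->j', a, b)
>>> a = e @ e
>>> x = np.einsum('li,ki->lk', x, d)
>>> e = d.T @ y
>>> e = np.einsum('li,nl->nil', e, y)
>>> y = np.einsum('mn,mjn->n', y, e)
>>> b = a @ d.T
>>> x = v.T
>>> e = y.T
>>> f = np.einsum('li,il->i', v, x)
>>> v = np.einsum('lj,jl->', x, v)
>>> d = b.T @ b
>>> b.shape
(23, 2)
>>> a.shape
(23, 23)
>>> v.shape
()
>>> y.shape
(23,)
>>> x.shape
(3, 2)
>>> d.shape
(2, 2)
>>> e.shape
(23,)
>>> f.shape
(3,)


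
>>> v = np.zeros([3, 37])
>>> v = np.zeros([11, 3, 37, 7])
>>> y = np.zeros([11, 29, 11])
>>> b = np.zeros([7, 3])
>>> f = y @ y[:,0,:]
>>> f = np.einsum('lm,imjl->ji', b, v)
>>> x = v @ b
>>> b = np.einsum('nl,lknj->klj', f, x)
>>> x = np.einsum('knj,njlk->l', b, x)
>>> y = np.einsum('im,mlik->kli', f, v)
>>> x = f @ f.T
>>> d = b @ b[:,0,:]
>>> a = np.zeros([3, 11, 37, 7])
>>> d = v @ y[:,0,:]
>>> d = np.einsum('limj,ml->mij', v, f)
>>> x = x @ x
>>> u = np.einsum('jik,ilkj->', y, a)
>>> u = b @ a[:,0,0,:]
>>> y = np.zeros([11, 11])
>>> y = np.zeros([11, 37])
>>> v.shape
(11, 3, 37, 7)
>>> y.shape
(11, 37)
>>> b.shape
(3, 11, 3)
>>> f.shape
(37, 11)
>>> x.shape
(37, 37)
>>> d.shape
(37, 3, 7)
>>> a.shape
(3, 11, 37, 7)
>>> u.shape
(3, 11, 7)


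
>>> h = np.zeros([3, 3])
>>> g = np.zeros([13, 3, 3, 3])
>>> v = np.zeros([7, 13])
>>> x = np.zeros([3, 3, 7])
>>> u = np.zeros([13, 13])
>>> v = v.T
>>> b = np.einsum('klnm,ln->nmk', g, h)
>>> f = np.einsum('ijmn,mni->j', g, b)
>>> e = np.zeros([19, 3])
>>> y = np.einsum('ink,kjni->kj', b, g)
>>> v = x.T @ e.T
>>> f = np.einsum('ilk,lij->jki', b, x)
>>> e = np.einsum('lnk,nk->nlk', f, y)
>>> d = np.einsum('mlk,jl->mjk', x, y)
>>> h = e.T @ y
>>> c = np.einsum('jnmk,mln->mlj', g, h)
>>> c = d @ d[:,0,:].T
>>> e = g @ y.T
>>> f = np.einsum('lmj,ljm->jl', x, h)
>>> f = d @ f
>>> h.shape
(3, 7, 3)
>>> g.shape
(13, 3, 3, 3)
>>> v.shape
(7, 3, 19)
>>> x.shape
(3, 3, 7)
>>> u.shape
(13, 13)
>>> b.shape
(3, 3, 13)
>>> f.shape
(3, 13, 3)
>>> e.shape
(13, 3, 3, 13)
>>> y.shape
(13, 3)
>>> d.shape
(3, 13, 7)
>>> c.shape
(3, 13, 3)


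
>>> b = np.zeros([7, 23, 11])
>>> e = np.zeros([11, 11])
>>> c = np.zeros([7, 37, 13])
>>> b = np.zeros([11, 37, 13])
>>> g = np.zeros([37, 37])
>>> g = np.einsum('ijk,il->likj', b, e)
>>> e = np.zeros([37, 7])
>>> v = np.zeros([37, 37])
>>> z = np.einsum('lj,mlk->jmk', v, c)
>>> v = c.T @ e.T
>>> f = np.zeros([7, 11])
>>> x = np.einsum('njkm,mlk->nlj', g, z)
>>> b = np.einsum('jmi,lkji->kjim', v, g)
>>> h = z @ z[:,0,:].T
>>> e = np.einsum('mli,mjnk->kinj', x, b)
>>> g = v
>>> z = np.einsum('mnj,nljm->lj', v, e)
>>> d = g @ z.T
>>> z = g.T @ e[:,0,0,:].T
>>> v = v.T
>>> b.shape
(11, 13, 37, 37)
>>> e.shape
(37, 11, 37, 13)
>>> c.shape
(7, 37, 13)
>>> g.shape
(13, 37, 37)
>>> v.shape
(37, 37, 13)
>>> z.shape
(37, 37, 37)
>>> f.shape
(7, 11)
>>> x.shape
(11, 7, 11)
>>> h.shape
(37, 7, 37)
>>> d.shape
(13, 37, 11)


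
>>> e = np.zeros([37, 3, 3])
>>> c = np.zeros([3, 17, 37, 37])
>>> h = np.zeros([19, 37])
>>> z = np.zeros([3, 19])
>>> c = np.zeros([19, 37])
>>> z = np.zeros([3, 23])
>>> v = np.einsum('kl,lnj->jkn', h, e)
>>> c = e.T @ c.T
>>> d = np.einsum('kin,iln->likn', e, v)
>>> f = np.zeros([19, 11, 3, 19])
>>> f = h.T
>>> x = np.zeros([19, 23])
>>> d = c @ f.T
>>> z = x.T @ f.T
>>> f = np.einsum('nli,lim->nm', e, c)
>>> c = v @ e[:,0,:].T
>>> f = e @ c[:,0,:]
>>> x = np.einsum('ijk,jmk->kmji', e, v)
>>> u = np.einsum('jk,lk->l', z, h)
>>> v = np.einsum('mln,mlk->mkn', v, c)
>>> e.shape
(37, 3, 3)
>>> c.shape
(3, 19, 37)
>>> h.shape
(19, 37)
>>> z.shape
(23, 37)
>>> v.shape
(3, 37, 3)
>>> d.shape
(3, 3, 37)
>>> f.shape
(37, 3, 37)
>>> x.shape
(3, 19, 3, 37)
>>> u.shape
(19,)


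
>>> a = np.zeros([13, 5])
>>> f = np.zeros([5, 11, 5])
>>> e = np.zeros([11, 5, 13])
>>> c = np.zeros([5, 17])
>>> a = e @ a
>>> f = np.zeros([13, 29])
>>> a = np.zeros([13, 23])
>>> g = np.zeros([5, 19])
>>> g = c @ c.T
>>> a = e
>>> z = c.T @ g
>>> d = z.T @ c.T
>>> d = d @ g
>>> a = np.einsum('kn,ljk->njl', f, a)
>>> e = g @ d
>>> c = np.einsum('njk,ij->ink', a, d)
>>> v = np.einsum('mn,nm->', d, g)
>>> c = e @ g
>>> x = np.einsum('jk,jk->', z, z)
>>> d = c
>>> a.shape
(29, 5, 11)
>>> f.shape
(13, 29)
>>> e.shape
(5, 5)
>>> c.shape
(5, 5)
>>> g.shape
(5, 5)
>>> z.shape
(17, 5)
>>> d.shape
(5, 5)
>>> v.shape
()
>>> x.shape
()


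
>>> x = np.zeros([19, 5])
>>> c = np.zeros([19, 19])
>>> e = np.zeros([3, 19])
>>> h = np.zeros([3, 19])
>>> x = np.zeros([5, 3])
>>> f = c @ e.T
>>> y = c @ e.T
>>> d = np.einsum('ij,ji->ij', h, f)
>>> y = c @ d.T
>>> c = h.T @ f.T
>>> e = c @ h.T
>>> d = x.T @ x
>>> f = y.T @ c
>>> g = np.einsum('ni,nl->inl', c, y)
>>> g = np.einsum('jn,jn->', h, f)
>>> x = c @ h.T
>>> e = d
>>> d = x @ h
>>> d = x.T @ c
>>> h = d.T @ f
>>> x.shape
(19, 3)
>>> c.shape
(19, 19)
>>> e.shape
(3, 3)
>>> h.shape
(19, 19)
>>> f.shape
(3, 19)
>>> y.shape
(19, 3)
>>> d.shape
(3, 19)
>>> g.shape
()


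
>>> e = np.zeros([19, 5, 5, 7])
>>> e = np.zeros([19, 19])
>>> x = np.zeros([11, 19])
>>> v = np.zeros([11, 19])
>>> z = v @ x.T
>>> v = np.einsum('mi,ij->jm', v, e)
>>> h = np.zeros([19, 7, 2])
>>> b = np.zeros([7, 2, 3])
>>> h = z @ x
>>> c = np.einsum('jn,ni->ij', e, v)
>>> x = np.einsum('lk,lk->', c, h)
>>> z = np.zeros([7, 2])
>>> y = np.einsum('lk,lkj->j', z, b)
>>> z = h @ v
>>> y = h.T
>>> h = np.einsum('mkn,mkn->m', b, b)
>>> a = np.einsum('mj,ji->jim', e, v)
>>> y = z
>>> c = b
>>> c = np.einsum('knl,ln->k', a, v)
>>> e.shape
(19, 19)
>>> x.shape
()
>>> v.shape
(19, 11)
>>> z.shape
(11, 11)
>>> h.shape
(7,)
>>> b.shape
(7, 2, 3)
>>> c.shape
(19,)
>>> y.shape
(11, 11)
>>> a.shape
(19, 11, 19)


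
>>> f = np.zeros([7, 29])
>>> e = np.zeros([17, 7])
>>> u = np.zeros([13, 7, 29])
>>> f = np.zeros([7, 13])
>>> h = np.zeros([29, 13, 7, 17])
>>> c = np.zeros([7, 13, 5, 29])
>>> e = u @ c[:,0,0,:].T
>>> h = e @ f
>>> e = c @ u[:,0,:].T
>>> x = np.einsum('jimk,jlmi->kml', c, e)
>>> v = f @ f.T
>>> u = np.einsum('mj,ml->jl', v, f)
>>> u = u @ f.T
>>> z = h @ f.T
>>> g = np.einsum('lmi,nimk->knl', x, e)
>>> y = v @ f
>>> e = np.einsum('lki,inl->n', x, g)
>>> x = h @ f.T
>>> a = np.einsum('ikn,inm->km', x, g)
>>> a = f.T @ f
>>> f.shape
(7, 13)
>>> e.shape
(7,)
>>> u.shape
(7, 7)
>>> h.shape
(13, 7, 13)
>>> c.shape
(7, 13, 5, 29)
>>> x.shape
(13, 7, 7)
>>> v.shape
(7, 7)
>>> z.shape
(13, 7, 7)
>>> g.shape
(13, 7, 29)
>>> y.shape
(7, 13)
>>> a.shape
(13, 13)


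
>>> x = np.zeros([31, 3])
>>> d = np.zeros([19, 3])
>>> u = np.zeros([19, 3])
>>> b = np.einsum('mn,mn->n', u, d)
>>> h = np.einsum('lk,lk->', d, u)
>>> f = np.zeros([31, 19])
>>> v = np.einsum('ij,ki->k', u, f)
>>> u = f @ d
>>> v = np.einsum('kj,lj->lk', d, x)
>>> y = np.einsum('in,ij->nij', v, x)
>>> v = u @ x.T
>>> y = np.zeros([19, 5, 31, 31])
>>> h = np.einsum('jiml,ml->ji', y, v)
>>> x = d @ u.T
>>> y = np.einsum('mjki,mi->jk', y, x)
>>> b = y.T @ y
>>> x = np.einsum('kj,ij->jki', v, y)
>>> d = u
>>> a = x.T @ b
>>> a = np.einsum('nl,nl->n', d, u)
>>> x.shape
(31, 31, 5)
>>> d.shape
(31, 3)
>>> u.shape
(31, 3)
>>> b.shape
(31, 31)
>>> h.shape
(19, 5)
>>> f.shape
(31, 19)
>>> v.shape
(31, 31)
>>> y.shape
(5, 31)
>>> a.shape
(31,)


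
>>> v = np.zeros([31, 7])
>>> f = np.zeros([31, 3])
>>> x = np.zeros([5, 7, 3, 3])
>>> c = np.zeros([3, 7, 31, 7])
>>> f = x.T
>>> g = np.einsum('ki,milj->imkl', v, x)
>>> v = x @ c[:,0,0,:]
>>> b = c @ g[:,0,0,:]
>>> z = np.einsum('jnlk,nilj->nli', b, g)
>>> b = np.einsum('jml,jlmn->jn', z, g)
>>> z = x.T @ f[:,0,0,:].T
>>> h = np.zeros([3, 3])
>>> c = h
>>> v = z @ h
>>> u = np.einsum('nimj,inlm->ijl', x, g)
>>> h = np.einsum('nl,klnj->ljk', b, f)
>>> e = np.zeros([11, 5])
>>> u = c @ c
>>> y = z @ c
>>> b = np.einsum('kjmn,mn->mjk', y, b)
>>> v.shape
(3, 3, 7, 3)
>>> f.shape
(3, 3, 7, 5)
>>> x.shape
(5, 7, 3, 3)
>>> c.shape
(3, 3)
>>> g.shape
(7, 5, 31, 3)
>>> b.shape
(7, 3, 3)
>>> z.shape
(3, 3, 7, 3)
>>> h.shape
(3, 5, 3)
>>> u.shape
(3, 3)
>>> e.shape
(11, 5)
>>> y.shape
(3, 3, 7, 3)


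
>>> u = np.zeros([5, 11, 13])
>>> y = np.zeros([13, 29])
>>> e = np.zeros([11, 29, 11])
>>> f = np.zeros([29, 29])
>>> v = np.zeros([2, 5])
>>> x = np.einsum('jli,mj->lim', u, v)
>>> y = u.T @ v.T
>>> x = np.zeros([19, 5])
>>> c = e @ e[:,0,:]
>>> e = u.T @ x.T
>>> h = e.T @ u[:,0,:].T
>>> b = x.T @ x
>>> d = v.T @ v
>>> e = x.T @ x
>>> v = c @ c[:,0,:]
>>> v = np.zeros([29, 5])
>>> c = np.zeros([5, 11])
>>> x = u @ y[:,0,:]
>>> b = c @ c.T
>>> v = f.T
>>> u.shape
(5, 11, 13)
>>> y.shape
(13, 11, 2)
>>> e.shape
(5, 5)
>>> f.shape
(29, 29)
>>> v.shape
(29, 29)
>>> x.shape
(5, 11, 2)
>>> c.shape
(5, 11)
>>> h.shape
(19, 11, 5)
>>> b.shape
(5, 5)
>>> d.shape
(5, 5)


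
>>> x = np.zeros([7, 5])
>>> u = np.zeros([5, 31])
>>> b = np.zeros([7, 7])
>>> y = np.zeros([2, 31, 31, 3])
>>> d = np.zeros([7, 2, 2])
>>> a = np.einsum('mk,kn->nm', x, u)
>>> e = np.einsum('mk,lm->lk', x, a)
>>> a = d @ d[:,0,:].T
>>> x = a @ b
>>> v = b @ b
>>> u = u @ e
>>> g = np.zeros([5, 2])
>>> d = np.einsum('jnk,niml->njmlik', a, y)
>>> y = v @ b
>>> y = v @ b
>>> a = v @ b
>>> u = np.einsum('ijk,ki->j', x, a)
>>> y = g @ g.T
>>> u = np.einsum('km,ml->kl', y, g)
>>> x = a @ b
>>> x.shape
(7, 7)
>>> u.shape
(5, 2)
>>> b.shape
(7, 7)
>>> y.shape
(5, 5)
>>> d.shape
(2, 7, 31, 3, 31, 7)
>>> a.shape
(7, 7)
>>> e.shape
(31, 5)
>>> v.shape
(7, 7)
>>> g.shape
(5, 2)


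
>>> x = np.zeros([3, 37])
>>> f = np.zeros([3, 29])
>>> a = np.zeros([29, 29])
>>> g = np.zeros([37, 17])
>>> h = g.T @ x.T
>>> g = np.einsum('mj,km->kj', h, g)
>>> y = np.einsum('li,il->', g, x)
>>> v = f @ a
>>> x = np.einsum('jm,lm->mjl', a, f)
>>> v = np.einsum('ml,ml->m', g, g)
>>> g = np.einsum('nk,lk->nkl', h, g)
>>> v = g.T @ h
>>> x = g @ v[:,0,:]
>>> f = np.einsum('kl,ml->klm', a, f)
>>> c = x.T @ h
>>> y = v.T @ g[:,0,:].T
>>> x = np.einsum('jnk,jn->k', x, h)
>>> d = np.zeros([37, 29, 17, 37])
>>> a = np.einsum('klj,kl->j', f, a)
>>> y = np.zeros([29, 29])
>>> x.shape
(3,)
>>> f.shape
(29, 29, 3)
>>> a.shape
(3,)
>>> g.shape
(17, 3, 37)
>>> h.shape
(17, 3)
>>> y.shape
(29, 29)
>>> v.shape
(37, 3, 3)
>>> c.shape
(3, 3, 3)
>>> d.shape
(37, 29, 17, 37)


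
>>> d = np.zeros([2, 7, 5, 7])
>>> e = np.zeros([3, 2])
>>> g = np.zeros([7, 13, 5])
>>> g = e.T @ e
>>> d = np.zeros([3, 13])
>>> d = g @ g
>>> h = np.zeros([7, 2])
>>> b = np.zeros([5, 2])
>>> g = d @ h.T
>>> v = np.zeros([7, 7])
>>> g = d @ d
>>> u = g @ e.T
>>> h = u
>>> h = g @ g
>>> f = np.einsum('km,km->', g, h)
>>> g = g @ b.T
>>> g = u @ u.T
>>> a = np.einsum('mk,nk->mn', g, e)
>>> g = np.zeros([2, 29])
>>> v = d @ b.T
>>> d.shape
(2, 2)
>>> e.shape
(3, 2)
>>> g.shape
(2, 29)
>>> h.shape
(2, 2)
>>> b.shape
(5, 2)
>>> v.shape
(2, 5)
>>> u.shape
(2, 3)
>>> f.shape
()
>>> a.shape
(2, 3)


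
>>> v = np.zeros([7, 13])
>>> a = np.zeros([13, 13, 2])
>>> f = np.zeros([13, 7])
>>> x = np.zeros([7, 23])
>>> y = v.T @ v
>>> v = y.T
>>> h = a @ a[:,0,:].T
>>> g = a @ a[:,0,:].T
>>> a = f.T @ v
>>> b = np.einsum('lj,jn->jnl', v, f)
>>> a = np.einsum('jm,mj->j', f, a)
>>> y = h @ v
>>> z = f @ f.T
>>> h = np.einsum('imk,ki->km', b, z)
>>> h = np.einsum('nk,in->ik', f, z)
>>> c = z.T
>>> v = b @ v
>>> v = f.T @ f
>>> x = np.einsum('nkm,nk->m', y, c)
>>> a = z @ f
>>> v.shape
(7, 7)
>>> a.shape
(13, 7)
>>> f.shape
(13, 7)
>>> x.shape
(13,)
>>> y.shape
(13, 13, 13)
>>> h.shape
(13, 7)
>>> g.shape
(13, 13, 13)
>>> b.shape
(13, 7, 13)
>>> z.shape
(13, 13)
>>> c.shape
(13, 13)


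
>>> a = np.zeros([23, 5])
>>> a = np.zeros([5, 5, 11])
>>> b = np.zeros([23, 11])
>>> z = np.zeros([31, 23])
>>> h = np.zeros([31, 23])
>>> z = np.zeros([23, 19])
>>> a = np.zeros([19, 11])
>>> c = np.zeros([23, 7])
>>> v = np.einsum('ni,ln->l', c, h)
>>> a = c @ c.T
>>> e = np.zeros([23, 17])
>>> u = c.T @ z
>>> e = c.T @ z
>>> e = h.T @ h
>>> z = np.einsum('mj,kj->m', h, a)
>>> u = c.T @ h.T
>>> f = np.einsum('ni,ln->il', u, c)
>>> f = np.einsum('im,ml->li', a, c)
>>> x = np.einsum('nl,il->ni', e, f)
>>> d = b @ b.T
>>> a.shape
(23, 23)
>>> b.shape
(23, 11)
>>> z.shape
(31,)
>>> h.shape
(31, 23)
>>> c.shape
(23, 7)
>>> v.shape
(31,)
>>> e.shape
(23, 23)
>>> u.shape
(7, 31)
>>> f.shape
(7, 23)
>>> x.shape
(23, 7)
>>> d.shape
(23, 23)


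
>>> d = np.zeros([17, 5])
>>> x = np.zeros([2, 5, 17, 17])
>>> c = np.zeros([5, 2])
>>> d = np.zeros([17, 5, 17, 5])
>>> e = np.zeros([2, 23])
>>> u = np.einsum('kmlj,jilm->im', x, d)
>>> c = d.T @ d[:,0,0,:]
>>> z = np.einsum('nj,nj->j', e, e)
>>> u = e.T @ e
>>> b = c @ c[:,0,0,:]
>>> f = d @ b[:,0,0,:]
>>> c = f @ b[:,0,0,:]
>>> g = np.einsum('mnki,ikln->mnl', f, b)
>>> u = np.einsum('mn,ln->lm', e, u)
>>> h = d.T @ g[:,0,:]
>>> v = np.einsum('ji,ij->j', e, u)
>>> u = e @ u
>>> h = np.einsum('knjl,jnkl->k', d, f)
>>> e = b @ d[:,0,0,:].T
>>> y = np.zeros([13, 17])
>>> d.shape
(17, 5, 17, 5)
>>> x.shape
(2, 5, 17, 17)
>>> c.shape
(17, 5, 17, 5)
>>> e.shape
(5, 17, 5, 17)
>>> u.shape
(2, 2)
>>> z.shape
(23,)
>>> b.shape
(5, 17, 5, 5)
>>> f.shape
(17, 5, 17, 5)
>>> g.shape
(17, 5, 5)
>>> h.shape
(17,)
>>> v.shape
(2,)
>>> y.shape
(13, 17)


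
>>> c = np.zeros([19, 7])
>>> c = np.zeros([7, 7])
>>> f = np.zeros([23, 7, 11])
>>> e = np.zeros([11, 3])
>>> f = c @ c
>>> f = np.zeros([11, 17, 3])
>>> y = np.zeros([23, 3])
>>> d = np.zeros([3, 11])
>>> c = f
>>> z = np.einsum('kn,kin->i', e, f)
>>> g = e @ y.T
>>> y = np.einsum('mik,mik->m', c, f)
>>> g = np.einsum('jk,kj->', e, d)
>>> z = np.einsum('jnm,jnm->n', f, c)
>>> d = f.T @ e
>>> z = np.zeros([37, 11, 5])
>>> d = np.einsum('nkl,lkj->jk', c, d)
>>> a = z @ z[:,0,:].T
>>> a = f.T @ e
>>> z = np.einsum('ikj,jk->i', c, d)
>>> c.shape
(11, 17, 3)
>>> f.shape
(11, 17, 3)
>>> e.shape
(11, 3)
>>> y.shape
(11,)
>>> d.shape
(3, 17)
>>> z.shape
(11,)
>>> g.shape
()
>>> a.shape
(3, 17, 3)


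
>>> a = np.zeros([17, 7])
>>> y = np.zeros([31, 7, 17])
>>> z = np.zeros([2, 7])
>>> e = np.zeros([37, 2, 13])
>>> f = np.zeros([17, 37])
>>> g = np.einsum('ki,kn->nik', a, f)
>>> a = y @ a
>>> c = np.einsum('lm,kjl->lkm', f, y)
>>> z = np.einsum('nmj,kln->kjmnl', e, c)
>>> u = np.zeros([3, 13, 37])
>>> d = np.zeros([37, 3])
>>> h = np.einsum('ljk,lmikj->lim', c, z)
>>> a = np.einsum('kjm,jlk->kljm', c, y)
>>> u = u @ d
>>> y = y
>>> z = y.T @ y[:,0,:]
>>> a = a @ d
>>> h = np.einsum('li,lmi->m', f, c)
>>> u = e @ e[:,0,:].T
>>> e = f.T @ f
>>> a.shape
(17, 7, 31, 3)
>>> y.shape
(31, 7, 17)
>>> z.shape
(17, 7, 17)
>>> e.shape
(37, 37)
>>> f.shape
(17, 37)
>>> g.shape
(37, 7, 17)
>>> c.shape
(17, 31, 37)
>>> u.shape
(37, 2, 37)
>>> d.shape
(37, 3)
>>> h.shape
(31,)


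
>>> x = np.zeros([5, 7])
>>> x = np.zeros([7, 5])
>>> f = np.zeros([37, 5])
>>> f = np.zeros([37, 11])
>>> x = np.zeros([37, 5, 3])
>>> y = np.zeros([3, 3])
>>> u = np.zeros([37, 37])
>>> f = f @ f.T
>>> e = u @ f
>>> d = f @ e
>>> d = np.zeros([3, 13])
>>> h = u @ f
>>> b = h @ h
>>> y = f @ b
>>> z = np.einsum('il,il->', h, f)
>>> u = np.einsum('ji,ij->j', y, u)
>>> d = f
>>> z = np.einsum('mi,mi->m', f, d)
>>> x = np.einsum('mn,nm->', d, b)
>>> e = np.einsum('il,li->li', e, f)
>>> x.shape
()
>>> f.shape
(37, 37)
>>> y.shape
(37, 37)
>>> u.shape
(37,)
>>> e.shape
(37, 37)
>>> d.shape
(37, 37)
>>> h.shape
(37, 37)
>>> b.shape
(37, 37)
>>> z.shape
(37,)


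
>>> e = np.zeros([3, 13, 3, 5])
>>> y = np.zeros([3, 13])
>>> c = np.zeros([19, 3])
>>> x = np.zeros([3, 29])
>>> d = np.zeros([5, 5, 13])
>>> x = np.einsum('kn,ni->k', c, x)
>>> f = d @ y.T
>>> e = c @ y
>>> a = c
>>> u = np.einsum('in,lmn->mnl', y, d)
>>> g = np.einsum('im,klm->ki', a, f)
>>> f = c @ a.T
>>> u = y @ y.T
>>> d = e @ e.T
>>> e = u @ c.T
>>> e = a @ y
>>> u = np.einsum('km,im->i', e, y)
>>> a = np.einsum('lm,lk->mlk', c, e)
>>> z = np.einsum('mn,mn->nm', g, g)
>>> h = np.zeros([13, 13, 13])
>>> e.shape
(19, 13)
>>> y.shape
(3, 13)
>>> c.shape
(19, 3)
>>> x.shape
(19,)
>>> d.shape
(19, 19)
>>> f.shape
(19, 19)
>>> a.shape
(3, 19, 13)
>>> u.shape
(3,)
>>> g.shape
(5, 19)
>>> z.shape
(19, 5)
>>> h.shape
(13, 13, 13)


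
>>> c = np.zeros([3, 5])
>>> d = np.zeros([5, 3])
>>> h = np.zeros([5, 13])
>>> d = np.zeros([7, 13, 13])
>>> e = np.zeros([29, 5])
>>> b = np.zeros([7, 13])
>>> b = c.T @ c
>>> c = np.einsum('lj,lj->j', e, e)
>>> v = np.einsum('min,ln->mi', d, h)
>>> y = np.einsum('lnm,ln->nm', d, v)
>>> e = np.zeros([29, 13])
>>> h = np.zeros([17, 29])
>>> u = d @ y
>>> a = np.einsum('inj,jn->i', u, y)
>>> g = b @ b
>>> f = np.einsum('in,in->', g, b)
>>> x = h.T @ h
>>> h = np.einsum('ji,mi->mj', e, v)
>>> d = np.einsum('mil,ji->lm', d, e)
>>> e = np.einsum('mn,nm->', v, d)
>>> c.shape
(5,)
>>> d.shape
(13, 7)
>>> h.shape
(7, 29)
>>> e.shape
()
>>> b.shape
(5, 5)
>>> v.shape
(7, 13)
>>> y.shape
(13, 13)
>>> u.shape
(7, 13, 13)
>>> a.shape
(7,)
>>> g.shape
(5, 5)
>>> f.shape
()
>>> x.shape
(29, 29)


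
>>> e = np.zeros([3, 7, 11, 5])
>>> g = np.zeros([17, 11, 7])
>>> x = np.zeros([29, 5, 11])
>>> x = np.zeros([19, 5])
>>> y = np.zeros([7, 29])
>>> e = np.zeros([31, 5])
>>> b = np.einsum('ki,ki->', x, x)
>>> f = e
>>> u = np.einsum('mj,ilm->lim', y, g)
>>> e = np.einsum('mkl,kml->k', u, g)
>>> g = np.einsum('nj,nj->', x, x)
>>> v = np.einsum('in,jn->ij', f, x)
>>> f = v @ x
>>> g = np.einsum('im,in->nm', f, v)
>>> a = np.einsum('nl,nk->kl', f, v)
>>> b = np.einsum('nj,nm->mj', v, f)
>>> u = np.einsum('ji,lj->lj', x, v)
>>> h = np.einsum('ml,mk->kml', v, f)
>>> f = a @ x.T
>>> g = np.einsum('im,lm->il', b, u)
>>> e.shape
(17,)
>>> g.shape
(5, 31)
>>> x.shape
(19, 5)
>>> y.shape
(7, 29)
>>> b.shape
(5, 19)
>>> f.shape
(19, 19)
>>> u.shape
(31, 19)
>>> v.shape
(31, 19)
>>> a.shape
(19, 5)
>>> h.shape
(5, 31, 19)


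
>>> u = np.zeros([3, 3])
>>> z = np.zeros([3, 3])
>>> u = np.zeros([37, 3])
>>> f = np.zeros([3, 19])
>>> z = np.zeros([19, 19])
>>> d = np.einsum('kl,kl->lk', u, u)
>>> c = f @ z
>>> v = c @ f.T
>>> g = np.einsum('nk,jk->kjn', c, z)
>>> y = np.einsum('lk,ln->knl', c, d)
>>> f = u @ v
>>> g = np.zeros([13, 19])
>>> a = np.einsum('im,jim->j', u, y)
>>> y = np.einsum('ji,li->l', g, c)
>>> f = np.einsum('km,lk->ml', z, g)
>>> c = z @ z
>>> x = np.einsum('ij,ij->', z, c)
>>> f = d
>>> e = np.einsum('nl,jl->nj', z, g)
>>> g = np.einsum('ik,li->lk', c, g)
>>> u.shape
(37, 3)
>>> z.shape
(19, 19)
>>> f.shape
(3, 37)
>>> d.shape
(3, 37)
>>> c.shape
(19, 19)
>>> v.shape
(3, 3)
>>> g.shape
(13, 19)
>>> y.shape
(3,)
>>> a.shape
(19,)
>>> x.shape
()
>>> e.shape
(19, 13)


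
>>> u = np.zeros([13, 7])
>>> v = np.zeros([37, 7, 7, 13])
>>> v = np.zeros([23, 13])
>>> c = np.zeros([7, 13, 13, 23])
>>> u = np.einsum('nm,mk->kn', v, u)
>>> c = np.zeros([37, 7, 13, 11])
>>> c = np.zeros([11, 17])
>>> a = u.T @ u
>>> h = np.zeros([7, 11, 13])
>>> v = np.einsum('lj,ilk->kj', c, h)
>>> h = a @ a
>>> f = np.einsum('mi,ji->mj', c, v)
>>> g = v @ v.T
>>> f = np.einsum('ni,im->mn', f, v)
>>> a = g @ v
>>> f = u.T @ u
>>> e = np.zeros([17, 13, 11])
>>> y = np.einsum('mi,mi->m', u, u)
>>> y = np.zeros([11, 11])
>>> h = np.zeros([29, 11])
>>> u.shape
(7, 23)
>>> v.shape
(13, 17)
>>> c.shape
(11, 17)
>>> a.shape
(13, 17)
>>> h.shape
(29, 11)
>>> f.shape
(23, 23)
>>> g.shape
(13, 13)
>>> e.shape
(17, 13, 11)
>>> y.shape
(11, 11)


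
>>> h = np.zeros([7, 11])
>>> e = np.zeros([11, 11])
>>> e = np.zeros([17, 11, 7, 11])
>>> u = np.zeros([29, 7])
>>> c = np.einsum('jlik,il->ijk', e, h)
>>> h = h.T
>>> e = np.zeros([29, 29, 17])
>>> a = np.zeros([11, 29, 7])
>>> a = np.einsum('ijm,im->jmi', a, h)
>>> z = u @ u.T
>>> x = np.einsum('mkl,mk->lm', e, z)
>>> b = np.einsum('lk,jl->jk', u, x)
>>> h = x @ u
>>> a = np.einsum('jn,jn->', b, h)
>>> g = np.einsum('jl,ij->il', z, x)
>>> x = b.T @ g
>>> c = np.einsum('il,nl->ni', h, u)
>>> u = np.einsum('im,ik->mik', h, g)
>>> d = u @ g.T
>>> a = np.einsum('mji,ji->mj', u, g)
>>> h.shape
(17, 7)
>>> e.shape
(29, 29, 17)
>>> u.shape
(7, 17, 29)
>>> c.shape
(29, 17)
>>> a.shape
(7, 17)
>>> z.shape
(29, 29)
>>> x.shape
(7, 29)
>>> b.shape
(17, 7)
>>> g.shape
(17, 29)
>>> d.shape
(7, 17, 17)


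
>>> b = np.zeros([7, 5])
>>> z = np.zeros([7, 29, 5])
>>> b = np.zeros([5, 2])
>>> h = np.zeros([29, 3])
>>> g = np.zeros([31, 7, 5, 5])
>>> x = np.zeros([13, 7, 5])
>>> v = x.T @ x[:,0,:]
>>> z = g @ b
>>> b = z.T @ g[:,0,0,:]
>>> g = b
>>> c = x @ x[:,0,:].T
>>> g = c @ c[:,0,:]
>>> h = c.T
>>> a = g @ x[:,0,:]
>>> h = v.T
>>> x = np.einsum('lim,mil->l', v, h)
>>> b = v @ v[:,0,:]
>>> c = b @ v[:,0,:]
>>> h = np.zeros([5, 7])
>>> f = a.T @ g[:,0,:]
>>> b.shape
(5, 7, 5)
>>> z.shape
(31, 7, 5, 2)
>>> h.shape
(5, 7)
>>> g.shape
(13, 7, 13)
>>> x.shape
(5,)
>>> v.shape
(5, 7, 5)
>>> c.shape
(5, 7, 5)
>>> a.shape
(13, 7, 5)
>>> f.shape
(5, 7, 13)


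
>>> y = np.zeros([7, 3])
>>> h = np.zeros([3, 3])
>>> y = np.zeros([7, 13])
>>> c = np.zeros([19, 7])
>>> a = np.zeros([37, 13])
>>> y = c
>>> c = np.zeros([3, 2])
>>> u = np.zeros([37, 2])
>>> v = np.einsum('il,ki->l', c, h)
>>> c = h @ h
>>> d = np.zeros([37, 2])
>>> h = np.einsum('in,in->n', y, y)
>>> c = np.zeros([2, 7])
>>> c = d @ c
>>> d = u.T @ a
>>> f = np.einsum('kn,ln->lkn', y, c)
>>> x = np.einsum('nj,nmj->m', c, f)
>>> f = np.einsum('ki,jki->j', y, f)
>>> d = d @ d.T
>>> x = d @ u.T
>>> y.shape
(19, 7)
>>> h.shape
(7,)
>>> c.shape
(37, 7)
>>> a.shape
(37, 13)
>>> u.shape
(37, 2)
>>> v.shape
(2,)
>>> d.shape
(2, 2)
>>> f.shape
(37,)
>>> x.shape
(2, 37)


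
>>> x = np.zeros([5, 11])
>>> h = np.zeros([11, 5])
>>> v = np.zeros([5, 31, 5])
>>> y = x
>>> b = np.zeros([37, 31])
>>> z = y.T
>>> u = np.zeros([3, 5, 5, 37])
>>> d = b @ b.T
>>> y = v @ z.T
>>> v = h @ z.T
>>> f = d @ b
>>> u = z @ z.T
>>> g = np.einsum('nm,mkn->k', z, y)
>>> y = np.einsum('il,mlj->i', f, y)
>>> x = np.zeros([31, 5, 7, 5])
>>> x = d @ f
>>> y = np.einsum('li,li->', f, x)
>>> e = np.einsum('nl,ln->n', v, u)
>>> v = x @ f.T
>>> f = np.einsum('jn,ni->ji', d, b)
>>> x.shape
(37, 31)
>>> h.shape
(11, 5)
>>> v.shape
(37, 37)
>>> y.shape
()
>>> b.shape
(37, 31)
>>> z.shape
(11, 5)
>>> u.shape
(11, 11)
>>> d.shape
(37, 37)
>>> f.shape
(37, 31)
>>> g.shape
(31,)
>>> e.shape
(11,)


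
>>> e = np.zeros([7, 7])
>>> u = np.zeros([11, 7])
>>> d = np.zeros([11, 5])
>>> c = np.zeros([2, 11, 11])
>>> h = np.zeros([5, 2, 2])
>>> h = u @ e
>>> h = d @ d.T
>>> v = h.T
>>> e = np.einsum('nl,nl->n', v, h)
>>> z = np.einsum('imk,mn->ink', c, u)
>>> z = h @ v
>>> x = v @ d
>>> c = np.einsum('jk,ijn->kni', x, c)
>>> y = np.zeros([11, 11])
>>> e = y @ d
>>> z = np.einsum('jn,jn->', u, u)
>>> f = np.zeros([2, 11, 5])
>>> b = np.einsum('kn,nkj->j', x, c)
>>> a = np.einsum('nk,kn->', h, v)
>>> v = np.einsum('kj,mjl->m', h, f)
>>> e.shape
(11, 5)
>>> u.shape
(11, 7)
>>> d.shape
(11, 5)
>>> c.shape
(5, 11, 2)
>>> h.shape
(11, 11)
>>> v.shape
(2,)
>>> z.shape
()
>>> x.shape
(11, 5)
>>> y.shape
(11, 11)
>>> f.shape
(2, 11, 5)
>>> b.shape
(2,)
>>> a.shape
()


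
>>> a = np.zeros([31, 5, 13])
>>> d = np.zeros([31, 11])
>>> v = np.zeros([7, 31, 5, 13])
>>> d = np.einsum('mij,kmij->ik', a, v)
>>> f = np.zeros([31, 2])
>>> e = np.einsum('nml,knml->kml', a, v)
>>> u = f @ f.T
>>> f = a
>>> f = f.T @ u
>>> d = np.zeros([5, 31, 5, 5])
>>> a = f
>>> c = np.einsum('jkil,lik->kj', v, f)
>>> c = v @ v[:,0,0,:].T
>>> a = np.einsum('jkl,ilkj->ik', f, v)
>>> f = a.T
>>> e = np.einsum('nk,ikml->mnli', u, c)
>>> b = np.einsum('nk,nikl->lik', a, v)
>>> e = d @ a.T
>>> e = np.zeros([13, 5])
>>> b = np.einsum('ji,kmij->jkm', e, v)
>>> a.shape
(7, 5)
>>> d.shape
(5, 31, 5, 5)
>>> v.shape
(7, 31, 5, 13)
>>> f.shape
(5, 7)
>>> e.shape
(13, 5)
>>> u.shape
(31, 31)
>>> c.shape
(7, 31, 5, 7)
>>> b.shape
(13, 7, 31)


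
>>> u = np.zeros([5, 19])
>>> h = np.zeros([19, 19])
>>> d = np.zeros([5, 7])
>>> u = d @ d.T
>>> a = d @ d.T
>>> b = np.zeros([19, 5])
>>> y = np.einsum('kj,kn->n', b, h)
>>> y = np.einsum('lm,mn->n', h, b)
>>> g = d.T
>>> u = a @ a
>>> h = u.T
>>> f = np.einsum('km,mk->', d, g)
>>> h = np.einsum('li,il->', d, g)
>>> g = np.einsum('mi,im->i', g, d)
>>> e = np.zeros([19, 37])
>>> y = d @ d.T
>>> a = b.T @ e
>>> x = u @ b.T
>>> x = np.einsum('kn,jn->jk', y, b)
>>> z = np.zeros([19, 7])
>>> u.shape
(5, 5)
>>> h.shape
()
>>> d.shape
(5, 7)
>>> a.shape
(5, 37)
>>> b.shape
(19, 5)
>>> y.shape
(5, 5)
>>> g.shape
(5,)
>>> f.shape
()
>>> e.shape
(19, 37)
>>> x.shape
(19, 5)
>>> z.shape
(19, 7)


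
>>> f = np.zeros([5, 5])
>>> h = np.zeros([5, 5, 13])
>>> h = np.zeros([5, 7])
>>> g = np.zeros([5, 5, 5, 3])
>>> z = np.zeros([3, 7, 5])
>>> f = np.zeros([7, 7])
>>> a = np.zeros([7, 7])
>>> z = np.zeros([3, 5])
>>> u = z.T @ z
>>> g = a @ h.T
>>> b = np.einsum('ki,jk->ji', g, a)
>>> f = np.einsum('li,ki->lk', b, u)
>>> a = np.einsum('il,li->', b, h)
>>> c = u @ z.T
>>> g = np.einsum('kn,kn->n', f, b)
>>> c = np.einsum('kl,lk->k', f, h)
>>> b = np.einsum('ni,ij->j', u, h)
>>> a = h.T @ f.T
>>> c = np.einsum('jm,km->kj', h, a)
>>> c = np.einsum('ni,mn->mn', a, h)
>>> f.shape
(7, 5)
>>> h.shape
(5, 7)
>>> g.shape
(5,)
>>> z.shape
(3, 5)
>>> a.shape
(7, 7)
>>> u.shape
(5, 5)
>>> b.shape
(7,)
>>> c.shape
(5, 7)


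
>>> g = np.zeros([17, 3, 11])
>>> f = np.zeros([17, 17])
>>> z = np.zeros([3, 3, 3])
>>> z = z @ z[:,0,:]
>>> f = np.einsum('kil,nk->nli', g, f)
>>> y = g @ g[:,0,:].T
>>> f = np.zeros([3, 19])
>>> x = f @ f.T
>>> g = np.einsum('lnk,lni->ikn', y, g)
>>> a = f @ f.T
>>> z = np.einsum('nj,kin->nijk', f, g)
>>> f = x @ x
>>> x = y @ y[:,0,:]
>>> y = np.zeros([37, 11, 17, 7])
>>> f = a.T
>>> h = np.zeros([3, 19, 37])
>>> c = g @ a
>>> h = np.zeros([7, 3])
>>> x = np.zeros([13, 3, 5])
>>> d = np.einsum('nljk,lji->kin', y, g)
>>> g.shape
(11, 17, 3)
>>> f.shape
(3, 3)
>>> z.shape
(3, 17, 19, 11)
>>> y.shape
(37, 11, 17, 7)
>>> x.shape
(13, 3, 5)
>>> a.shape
(3, 3)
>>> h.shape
(7, 3)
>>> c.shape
(11, 17, 3)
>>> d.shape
(7, 3, 37)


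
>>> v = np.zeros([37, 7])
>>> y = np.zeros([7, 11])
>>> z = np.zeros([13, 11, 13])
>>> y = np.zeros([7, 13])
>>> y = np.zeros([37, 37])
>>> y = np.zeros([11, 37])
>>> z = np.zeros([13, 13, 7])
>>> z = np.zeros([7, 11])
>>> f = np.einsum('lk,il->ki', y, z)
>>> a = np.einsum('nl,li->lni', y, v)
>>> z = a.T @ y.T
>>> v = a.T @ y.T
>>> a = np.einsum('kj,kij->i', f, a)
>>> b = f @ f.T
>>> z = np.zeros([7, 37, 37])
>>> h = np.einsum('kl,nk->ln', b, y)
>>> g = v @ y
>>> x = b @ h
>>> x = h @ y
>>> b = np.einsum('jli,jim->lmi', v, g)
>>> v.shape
(7, 11, 11)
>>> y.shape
(11, 37)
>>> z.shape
(7, 37, 37)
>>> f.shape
(37, 7)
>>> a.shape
(11,)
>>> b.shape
(11, 37, 11)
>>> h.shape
(37, 11)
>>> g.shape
(7, 11, 37)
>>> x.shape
(37, 37)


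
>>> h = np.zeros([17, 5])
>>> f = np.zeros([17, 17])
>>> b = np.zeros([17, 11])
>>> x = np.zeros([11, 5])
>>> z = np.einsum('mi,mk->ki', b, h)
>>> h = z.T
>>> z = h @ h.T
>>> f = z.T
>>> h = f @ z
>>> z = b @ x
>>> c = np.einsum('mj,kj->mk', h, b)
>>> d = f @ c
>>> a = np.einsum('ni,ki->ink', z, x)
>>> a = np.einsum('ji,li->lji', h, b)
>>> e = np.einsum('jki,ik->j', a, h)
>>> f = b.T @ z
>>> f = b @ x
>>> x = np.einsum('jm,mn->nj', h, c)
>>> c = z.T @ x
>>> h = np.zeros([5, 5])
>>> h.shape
(5, 5)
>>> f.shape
(17, 5)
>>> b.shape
(17, 11)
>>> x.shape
(17, 11)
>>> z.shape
(17, 5)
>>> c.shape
(5, 11)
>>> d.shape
(11, 17)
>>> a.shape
(17, 11, 11)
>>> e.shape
(17,)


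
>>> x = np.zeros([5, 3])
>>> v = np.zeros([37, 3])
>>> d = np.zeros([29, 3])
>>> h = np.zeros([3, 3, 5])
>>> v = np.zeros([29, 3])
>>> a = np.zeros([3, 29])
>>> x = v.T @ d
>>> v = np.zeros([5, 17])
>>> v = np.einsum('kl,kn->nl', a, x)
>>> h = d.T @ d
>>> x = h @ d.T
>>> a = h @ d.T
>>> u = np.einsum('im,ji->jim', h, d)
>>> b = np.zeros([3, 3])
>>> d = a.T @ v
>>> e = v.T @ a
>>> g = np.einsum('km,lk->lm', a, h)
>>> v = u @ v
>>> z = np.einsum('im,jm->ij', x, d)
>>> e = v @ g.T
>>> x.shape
(3, 29)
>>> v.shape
(29, 3, 29)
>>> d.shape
(29, 29)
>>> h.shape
(3, 3)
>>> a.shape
(3, 29)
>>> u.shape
(29, 3, 3)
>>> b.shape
(3, 3)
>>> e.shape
(29, 3, 3)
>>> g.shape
(3, 29)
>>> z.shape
(3, 29)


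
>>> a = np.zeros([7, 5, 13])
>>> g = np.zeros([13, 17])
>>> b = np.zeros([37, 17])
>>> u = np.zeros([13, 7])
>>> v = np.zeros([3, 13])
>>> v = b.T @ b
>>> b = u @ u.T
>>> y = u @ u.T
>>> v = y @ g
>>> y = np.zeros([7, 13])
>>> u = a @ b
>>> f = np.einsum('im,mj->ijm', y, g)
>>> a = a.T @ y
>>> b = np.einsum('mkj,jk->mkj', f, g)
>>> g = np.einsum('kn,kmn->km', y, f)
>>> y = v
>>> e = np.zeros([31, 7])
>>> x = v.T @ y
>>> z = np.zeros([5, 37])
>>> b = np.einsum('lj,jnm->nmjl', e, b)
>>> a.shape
(13, 5, 13)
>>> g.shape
(7, 17)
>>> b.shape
(17, 13, 7, 31)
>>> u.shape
(7, 5, 13)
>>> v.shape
(13, 17)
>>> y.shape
(13, 17)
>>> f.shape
(7, 17, 13)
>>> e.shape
(31, 7)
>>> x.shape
(17, 17)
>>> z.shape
(5, 37)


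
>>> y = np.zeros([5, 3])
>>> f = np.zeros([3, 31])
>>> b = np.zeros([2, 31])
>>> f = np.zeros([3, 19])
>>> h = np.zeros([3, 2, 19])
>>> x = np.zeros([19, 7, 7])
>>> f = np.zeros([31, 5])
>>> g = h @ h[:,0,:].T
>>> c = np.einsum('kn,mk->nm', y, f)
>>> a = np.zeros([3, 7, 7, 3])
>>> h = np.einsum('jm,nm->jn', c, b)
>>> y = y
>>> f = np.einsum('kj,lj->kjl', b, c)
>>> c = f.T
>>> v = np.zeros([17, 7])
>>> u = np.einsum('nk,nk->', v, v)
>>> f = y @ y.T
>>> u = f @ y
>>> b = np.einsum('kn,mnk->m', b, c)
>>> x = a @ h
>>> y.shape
(5, 3)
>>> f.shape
(5, 5)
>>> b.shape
(3,)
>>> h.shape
(3, 2)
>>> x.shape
(3, 7, 7, 2)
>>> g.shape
(3, 2, 3)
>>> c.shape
(3, 31, 2)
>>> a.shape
(3, 7, 7, 3)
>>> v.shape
(17, 7)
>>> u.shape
(5, 3)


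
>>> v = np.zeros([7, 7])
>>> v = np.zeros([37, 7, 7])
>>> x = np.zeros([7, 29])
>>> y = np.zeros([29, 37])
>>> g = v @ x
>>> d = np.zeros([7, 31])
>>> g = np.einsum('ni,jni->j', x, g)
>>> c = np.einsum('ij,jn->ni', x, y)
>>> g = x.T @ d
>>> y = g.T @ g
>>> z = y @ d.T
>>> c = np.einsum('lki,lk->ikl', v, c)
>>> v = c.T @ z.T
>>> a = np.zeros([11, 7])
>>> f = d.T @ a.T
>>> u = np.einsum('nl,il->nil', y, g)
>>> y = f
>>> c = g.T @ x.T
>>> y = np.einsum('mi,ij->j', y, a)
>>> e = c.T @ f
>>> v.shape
(37, 7, 31)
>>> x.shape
(7, 29)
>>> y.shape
(7,)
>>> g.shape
(29, 31)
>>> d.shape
(7, 31)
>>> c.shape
(31, 7)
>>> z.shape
(31, 7)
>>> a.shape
(11, 7)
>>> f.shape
(31, 11)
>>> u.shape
(31, 29, 31)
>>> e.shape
(7, 11)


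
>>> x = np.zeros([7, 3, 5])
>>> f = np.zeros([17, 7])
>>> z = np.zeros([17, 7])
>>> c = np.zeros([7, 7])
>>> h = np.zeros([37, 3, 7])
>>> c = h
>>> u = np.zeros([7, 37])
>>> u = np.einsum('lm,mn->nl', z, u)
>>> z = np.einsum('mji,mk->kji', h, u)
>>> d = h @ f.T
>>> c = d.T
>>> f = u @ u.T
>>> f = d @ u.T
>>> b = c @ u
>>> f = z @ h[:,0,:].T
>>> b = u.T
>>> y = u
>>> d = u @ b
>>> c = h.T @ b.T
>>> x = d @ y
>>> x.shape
(37, 17)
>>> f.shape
(17, 3, 37)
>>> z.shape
(17, 3, 7)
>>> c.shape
(7, 3, 17)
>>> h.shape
(37, 3, 7)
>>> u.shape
(37, 17)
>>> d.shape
(37, 37)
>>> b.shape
(17, 37)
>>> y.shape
(37, 17)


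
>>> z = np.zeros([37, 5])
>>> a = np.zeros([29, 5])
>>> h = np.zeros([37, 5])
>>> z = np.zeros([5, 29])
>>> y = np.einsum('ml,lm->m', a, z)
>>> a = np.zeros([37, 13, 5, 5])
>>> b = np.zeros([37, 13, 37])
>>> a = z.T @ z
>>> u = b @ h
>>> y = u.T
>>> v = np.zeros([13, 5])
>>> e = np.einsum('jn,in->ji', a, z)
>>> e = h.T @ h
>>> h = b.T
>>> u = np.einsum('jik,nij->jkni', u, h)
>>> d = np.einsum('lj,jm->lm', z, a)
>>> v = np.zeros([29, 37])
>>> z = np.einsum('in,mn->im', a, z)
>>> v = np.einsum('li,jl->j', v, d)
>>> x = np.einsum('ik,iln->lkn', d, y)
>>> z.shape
(29, 5)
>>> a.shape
(29, 29)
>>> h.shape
(37, 13, 37)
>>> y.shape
(5, 13, 37)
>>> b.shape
(37, 13, 37)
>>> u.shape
(37, 5, 37, 13)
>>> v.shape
(5,)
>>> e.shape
(5, 5)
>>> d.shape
(5, 29)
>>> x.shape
(13, 29, 37)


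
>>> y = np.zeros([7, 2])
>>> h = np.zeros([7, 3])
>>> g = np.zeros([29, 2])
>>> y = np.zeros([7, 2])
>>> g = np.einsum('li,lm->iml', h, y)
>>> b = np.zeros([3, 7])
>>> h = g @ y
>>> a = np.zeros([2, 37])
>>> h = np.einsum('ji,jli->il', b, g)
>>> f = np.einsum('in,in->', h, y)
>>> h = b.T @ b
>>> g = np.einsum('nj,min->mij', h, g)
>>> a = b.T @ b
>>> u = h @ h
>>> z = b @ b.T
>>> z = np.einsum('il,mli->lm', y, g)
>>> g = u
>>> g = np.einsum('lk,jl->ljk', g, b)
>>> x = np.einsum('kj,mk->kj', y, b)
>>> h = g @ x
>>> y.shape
(7, 2)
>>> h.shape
(7, 3, 2)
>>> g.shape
(7, 3, 7)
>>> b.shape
(3, 7)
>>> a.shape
(7, 7)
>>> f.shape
()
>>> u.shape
(7, 7)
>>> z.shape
(2, 3)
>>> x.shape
(7, 2)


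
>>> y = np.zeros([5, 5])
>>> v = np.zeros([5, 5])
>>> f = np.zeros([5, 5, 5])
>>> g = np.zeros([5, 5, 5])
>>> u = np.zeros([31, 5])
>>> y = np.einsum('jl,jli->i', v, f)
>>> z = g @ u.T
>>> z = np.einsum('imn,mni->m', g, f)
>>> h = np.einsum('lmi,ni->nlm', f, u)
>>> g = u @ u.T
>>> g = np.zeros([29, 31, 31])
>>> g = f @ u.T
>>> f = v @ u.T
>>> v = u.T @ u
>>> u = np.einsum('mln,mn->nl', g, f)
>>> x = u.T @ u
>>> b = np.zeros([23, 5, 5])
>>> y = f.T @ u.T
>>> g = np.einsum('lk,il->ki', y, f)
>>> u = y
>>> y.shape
(31, 31)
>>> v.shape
(5, 5)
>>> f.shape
(5, 31)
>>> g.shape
(31, 5)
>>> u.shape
(31, 31)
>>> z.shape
(5,)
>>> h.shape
(31, 5, 5)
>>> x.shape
(5, 5)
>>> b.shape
(23, 5, 5)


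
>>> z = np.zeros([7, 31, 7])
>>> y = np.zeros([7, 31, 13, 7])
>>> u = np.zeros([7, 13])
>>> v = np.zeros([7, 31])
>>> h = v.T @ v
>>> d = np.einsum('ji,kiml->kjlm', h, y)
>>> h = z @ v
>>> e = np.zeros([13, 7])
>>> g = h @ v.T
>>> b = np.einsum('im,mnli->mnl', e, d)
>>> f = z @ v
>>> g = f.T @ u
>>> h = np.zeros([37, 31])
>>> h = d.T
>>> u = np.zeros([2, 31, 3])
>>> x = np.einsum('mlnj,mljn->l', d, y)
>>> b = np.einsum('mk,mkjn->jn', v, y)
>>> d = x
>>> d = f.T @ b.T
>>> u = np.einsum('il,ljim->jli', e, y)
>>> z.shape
(7, 31, 7)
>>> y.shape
(7, 31, 13, 7)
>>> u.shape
(31, 7, 13)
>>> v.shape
(7, 31)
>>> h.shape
(13, 7, 31, 7)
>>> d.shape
(31, 31, 13)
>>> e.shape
(13, 7)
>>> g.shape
(31, 31, 13)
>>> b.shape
(13, 7)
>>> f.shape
(7, 31, 31)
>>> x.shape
(31,)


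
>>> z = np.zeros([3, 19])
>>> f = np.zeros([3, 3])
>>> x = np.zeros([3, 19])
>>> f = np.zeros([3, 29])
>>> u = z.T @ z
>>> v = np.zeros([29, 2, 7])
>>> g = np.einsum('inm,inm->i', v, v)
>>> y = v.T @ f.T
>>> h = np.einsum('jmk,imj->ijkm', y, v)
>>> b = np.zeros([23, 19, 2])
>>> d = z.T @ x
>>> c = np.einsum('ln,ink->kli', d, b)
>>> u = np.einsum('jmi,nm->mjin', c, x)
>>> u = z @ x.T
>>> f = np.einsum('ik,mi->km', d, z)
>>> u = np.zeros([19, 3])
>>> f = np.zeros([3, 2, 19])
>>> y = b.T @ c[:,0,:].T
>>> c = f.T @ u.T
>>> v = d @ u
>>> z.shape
(3, 19)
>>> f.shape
(3, 2, 19)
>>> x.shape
(3, 19)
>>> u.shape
(19, 3)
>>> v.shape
(19, 3)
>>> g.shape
(29,)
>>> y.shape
(2, 19, 2)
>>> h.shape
(29, 7, 3, 2)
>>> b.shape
(23, 19, 2)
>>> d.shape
(19, 19)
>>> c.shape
(19, 2, 19)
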